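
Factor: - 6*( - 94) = 564 = 2^2 * 3^1*47^1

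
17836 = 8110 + 9726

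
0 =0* 5214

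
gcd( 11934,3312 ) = 18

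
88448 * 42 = 3714816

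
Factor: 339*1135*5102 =1963071030 = 2^1*3^1*5^1*113^1*227^1*2551^1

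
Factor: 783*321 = 251343 = 3^4*29^1*107^1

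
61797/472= 61797/472 = 130.93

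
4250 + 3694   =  7944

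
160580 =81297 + 79283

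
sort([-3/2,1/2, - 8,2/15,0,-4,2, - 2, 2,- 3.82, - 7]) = [-8,-7,-4,-3.82,-2,-3/2,0,2/15,1/2,2,  2]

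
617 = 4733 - 4116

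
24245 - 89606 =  - 65361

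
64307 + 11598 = 75905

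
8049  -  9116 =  - 1067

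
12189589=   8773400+3416189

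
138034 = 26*5309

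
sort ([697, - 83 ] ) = [ - 83, 697 ] 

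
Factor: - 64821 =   -  3^1*17^1*31^1 * 41^1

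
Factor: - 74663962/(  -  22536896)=37331981/11268448 = 2^( - 5 )*53^1 * 73^1*397^( - 1 )* 887^(-1 )*9649^1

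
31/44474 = 31/44474 = 0.00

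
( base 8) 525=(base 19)HI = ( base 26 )d3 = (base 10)341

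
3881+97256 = 101137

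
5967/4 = 1491 + 3/4 = 1491.75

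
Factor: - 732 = - 2^2*3^1*61^1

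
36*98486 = 3545496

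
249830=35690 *7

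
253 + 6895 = 7148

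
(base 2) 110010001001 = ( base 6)22505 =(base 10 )3209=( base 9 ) 4355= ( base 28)42h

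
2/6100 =1/3050  =  0.00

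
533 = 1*533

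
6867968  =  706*9728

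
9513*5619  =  53453547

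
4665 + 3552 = 8217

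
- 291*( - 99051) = 28823841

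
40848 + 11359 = 52207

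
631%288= 55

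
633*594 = 376002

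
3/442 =3/442  =  0.01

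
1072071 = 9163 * 117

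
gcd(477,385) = 1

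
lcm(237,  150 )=11850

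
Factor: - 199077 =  - 3^1*66359^1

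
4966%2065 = 836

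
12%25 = 12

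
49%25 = 24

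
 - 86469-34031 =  - 120500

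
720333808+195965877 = 916299685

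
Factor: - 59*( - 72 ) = 2^3*3^2*59^1 = 4248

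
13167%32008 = 13167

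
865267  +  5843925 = 6709192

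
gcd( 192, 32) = 32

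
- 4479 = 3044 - 7523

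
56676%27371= 1934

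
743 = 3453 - 2710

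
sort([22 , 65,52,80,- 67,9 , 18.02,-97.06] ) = [- 97.06, - 67,9,18.02,22 , 52 , 65, 80] 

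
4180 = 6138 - 1958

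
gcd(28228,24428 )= 4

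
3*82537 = 247611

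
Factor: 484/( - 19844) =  - 1/41= - 41^(- 1) 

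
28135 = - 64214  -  -92349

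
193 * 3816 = 736488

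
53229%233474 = 53229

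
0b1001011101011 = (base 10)4843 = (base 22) a03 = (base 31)517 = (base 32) 4NB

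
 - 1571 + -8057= - 9628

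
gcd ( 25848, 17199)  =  9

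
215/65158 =215/65158 = 0.00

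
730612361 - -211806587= 942418948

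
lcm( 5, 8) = 40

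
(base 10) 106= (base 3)10221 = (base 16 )6A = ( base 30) 3g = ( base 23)4E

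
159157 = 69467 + 89690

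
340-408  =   - 68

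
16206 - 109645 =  - 93439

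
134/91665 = 134/91665=0.00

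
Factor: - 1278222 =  - 2^1*3^1*11^1*107^1*181^1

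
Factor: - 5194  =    -  2^1 * 7^2*53^1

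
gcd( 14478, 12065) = 2413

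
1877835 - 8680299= - 6802464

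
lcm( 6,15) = 30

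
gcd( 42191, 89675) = 1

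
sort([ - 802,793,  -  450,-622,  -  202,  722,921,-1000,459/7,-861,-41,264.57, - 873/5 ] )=[ - 1000,-861, - 802, - 622, - 450, - 202, - 873/5,  -  41, 459/7,264.57,  722,793,921]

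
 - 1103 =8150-9253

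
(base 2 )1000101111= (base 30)ij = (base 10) 559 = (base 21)15d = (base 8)1057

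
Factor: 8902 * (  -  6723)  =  -59848146 =-  2^1*3^4*83^1*4451^1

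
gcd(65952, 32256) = 288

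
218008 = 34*6412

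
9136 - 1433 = 7703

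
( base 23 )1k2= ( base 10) 991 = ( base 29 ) 155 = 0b1111011111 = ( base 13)5B3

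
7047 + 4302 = 11349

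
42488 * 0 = 0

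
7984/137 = 7984/137 = 58.28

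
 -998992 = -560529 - 438463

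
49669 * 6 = 298014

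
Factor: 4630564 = 2^2*1157641^1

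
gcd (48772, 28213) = 89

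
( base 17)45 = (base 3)2201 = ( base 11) 67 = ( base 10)73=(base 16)49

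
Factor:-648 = - 2^3 * 3^4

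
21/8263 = 21/8263 = 0.00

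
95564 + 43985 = 139549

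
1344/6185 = 1344/6185 = 0.22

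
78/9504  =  13/1584 = 0.01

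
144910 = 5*28982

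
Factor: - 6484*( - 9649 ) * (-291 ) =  - 2^2*3^1*97^1*1621^1*9649^1 = -18206157756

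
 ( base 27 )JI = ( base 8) 1023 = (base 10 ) 531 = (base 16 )213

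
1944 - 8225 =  - 6281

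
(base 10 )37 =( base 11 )34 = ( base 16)25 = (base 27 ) 1A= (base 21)1g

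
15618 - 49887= - 34269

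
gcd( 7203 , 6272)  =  49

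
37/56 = 37/56 = 0.66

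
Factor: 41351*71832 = 2^3*3^1*41^1*73^1*41351^1= 2970325032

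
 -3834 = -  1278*3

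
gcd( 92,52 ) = 4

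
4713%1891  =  931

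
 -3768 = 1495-5263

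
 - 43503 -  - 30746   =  -12757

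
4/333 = 4/333 = 0.01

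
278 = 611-333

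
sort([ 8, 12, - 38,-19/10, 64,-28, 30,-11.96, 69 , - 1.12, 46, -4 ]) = [ - 38, - 28,-11.96,  -  4,-19/10, - 1.12, 8,12, 30,46 , 64, 69 ]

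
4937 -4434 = 503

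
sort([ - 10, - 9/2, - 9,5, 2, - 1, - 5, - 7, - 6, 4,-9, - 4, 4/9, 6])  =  [-10, - 9, -9, - 7, - 6,-5,  -  9/2,- 4, - 1 , 4/9 , 2,4, 5, 6 ]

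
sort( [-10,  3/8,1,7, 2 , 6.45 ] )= [ -10,3/8, 1,  2,6.45, 7 ]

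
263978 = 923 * 286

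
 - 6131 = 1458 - 7589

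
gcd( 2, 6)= 2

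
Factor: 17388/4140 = 21/5 = 3^1*5^(  -  1)*7^1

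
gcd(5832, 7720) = 8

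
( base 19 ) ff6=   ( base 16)164a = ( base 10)5706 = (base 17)12CB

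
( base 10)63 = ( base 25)2d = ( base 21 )30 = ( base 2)111111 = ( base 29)25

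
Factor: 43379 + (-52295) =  - 2^2*3^1* 743^1 = -8916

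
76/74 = 1 +1/37 = 1.03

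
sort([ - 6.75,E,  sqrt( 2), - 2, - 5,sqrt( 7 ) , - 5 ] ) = [ - 6.75, - 5, - 5, - 2,sqrt( 2),sqrt(7 ),E] 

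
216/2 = 108= 108.00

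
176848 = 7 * 25264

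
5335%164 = 87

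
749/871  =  749/871 = 0.86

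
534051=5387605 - 4853554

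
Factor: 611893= 47^2*277^1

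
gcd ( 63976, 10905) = 727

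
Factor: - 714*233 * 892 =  - 148394904= - 2^3*3^1*7^1*17^1*223^1 * 233^1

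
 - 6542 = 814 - 7356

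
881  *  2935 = 2585735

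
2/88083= 2/88083 = 0.00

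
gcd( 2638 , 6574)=2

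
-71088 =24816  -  95904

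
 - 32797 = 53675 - 86472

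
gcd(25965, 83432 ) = 1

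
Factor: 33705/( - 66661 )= -45/89= - 3^2*5^1*89^( - 1) 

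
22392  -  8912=13480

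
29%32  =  29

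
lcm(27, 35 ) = 945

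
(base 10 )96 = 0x60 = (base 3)10120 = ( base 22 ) 48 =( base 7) 165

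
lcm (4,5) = 20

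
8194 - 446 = 7748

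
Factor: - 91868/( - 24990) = 2^1 * 3^( - 1)*5^( - 1) *7^(  -  1)*193^1=386/105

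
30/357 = 10/119 = 0.08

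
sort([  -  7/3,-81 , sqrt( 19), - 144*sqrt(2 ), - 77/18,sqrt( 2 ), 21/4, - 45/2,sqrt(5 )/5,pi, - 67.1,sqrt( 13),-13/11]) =[- 144*sqrt( 2 ), - 81, - 67.1, - 45/2, - 77/18, - 7/3, - 13/11, sqrt( 5 )/5, sqrt ( 2),pi, sqrt(13),sqrt(19),  21/4]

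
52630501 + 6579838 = 59210339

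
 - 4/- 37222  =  2/18611 = 0.00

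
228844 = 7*32692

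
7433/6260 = 1 +1173/6260 = 1.19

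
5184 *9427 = 48869568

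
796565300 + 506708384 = 1303273684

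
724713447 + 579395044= 1304108491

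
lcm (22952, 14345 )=114760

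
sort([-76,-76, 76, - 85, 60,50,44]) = [ - 85,-76, - 76, 44,50, 60, 76]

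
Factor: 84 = 2^2 * 3^1 * 7^1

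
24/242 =12/121=0.10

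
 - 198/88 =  - 3 + 3/4 = - 2.25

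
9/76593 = 3/25531 = 0.00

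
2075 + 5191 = 7266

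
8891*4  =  35564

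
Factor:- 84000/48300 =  - 40/23 =- 2^3*5^1 * 23^(  -  1) 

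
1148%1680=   1148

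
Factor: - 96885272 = - 2^3*11^1*53^1*20773^1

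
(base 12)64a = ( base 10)922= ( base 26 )19c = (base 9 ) 1234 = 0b1110011010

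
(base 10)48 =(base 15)33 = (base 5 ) 143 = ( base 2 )110000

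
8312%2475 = 887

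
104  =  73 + 31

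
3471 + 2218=5689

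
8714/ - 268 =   -  4357/134 = - 32.51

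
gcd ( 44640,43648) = 992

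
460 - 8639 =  - 8179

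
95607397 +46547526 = 142154923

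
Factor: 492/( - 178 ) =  - 2^1 *3^1*41^1 *89^( - 1) = - 246/89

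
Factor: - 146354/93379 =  - 11258/7183 = - 2^1*11^(-1)* 13^1*433^1*653^( - 1 ) 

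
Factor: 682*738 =503316 = 2^2*3^2*11^1* 31^1*41^1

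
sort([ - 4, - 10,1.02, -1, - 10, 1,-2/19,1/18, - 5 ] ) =[ - 10, - 10, -5, - 4,-1,-2/19, 1/18 , 1,  1.02 ] 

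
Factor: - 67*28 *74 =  - 138824 = -  2^3*7^1*37^1 * 67^1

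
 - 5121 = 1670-6791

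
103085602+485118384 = 588203986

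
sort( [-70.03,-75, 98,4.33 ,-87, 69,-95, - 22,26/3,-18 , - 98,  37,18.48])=[-98, - 95, -87 ,-75,  -  70.03,- 22 ,-18, 4.33, 26/3, 18.48, 37,  69, 98]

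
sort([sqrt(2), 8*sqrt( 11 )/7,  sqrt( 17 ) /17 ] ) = [sqrt ( 17)/17,  sqrt( 2 ), 8*sqrt(11) /7]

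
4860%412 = 328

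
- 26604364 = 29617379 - 56221743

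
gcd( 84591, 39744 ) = 27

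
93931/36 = 2609 + 7/36 = 2609.19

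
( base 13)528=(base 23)1f5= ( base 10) 879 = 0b1101101111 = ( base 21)1ki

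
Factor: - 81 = -3^4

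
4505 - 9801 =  - 5296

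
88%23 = 19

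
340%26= 2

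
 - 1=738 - 739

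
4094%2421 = 1673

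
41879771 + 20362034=62241805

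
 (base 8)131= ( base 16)59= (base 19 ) 4D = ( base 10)89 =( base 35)2j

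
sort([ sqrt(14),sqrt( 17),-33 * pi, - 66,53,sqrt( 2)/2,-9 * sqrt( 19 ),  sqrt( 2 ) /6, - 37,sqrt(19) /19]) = [- 33*pi,  -  66, - 9 * sqrt(19 ), - 37,sqrt( 19)/19 , sqrt( 2)/6,  sqrt(2 ) /2,sqrt( 14),sqrt( 17) , 53]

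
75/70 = 1 + 1/14=1.07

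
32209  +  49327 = 81536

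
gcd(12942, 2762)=2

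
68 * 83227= 5659436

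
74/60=37/30 = 1.23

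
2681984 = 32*83812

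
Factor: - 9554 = -2^1*17^1*281^1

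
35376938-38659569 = - 3282631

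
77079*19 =1464501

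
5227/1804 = 5227/1804 = 2.90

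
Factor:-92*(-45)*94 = 389160 =2^3*3^2*5^1*23^1*47^1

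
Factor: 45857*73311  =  3^1*7^2*3491^1*6551^1  =  3361822527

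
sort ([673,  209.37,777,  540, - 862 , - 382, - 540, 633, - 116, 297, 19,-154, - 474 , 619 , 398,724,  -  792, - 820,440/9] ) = [ - 862, - 820, - 792, -540,-474, - 382, - 154, - 116,19,440/9, 209.37, 297, 398,540 , 619,  633, 673,724, 777]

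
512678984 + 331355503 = 844034487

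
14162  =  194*73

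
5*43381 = 216905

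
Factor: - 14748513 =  - 3^1  *  13^1*378167^1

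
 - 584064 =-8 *73008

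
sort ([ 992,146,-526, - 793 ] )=[ - 793,- 526,146 , 992]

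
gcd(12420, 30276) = 36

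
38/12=3+1/6 = 3.17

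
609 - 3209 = -2600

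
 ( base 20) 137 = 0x1D3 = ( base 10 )467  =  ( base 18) 17h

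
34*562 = 19108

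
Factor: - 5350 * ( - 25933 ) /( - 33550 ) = -11^( - 1)*61^(- 1 )*107^1*25933^1 = - 2774831/671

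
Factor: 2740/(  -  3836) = -5/7  =  -5^1*7^(-1) 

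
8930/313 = 8930/313 = 28.53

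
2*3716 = 7432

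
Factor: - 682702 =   -  2^1*353^1*967^1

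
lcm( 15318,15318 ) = 15318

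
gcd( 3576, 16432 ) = 8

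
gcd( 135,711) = 9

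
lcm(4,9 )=36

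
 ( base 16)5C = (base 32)2s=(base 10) 92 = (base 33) 2Q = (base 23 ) 40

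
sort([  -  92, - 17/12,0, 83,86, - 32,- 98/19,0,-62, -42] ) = [ - 92, - 62, - 42, -32, -98/19 ,-17/12  ,  0, 0,83,86 ] 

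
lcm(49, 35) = 245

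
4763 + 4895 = 9658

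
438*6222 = 2725236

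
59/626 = 59/626 = 0.09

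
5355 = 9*595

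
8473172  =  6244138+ 2229034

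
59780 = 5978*10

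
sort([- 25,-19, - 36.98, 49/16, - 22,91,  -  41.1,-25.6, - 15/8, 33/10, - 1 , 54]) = [ - 41.1,-36.98,  -  25.6,- 25,-22,-19,  -  15/8,-1, 49/16,33/10,54, 91]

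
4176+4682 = 8858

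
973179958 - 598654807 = 374525151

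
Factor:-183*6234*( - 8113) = 2^1*3^2*7^1*19^1*61^2*1039^1 = 9255488886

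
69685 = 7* 9955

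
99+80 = 179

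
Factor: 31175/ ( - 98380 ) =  - 6235/19676 = - 2^( - 2)*5^1 * 29^1 * 43^1*4919^(-1 )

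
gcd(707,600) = 1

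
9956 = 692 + 9264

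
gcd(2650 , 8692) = 106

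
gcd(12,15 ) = 3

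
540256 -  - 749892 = 1290148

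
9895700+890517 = 10786217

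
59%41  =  18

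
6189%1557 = 1518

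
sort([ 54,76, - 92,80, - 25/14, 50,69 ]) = [ - 92 , - 25/14,50 , 54, 69  ,  76 , 80 ] 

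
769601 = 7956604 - 7187003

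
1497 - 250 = 1247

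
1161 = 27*43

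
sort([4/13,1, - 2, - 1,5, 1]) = [ - 2, - 1 , 4/13,  1,1,5 ] 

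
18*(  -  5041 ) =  - 90738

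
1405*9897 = 13905285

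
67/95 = 67/95= 0.71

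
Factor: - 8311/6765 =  - 3^( - 1)*5^(-1)*11^( - 1 )*41^(  -  1 )*8311^1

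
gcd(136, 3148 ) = 4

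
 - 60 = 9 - 69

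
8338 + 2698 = 11036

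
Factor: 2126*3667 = 7796042 = 2^1 * 19^1*193^1*1063^1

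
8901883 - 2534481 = 6367402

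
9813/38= 9813/38   =  258.24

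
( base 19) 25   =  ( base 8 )53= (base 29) 1E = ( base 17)29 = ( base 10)43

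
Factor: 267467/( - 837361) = - 11629/36407 = - 7^(-2 )*29^1*401^1* 743^ (-1) 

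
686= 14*49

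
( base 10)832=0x340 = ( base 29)SK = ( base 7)2266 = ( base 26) 160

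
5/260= 1/52 = 0.02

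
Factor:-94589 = - 11^1*8599^1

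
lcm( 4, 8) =8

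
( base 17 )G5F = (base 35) 3TY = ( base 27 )6cq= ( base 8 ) 11164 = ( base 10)4724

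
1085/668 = 1 + 417/668 = 1.62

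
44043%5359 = 1171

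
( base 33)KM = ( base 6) 3054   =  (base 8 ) 1252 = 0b1010101010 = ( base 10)682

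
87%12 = 3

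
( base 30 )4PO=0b1000100010110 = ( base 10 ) 4374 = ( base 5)114444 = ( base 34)3qm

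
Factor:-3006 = -2^1*3^2*167^1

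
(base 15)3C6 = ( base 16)35d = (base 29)10k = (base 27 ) 14o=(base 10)861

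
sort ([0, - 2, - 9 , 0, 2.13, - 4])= [ - 9, - 4, - 2 , 0 , 0,2.13] 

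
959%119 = 7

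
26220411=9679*2709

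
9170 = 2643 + 6527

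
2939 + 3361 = 6300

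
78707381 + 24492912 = 103200293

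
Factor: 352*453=2^5*3^1*11^1*151^1 = 159456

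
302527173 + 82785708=385312881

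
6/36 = 1/6 = 0.17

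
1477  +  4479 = 5956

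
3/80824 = 3/80824 = 0.00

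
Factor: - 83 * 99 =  - 3^2 * 11^1*83^1 = - 8217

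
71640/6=11940 = 11940.00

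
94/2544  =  47/1272= 0.04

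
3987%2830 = 1157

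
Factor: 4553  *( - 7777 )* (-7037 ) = 7^1 * 11^1 *29^1  *  31^1*101^1*157^1*227^1 = 249170888197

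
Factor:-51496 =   -  2^3*41^1 * 157^1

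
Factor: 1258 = 2^1*17^1 * 37^1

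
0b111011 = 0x3b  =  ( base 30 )1t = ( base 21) 2h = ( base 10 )59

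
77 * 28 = 2156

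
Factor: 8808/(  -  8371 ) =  - 2^3*3^1 * 11^( - 1)*367^1*761^( - 1)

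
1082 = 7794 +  - 6712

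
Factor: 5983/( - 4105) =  - 5^(  -  1 )*31^1*193^1*821^(-1)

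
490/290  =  1 + 20/29 = 1.69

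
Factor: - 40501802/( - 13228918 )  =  11^1*281^(-1 )*401^1*4591^1*23539^( - 1) = 20250901/6614459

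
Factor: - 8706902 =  - 2^1*19^1*29^1*7901^1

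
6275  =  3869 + 2406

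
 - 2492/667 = -4  +  176/667 = - 3.74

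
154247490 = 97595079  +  56652411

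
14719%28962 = 14719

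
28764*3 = 86292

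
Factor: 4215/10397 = 3^1*5^1*37^(-1)=15/37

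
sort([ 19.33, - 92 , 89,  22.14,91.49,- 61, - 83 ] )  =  [-92, - 83,-61,19.33,22.14, 89,91.49 ]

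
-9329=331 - 9660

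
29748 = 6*4958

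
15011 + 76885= 91896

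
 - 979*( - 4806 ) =4705074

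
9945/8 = 1243+1/8 = 1243.12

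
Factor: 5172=2^2 * 3^1*431^1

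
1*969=969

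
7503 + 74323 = 81826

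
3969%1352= 1265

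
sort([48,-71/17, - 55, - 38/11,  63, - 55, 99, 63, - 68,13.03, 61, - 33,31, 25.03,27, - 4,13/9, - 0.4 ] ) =[-68, - 55,-55,-33,-71/17,-4 , - 38/11, -0.4, 13/9, 13.03, 25.03, 27,31,48, 61,63, 63, 99 ]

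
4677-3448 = 1229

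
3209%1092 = 1025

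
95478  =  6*15913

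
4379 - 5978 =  - 1599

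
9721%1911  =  166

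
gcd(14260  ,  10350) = 230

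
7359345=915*8043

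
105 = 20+85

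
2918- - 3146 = 6064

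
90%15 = 0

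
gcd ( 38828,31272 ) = 4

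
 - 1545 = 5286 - 6831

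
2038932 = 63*32364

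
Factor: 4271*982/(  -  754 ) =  - 2097061/377 = - 13^( - 1 )*29^( - 1 )*491^1*4271^1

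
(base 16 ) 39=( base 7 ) 111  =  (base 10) 57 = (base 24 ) 29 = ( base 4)321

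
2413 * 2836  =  6843268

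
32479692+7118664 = 39598356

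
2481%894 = 693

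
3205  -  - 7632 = 10837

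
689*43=29627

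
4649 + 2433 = 7082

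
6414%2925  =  564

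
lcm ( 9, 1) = 9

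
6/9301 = 6/9301= 0.00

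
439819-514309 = - 74490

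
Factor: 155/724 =2^ ( - 2) * 5^1*31^1*181^( - 1 )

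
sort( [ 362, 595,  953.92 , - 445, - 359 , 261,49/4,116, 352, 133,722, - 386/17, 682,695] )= [ - 445, - 359, - 386/17, 49/4, 116, 133, 261,352,362,595,  682, 695,722, 953.92]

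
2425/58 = 2425/58 = 41.81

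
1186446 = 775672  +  410774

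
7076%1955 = 1211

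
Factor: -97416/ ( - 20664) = 33/7=3^1* 7^( - 1 )*11^1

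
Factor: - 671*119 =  - 79849=- 7^1*11^1*17^1*61^1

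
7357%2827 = 1703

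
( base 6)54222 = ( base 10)7430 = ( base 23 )e11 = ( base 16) 1d06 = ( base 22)F7G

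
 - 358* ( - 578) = 206924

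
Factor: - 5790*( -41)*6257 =2^1*3^1 * 5^1*41^1*193^1*6257^1 = 1485349230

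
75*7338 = 550350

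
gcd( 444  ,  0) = 444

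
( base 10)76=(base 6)204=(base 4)1030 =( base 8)114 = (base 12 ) 64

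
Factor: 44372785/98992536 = 2^(-3)*3^(-1) * 5^1 * 43^ (  -  1)*95923^( - 1)*8874557^1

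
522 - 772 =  - 250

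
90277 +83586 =173863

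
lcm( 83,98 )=8134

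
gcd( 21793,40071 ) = 703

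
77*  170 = 13090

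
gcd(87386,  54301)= 13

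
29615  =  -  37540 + 67155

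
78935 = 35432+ 43503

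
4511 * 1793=8088223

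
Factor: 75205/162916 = 2^(-2 ) * 5^1*89^1*241^( - 1 ) =445/964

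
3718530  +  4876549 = 8595079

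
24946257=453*55069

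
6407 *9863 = 63192241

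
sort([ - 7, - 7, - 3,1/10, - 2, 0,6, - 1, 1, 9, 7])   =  [ - 7, - 7, - 3, - 2, - 1 , 0, 1/10, 1, 6 , 7,9 ]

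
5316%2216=884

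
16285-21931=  - 5646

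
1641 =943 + 698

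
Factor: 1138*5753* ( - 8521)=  - 55786254194 = - 2^1*11^1*523^1*569^1*8521^1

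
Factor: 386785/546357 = 55255/78051 = 3^( - 1 )*5^1*43^1*257^1*26017^( - 1 )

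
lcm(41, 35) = 1435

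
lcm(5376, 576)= 16128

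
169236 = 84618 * 2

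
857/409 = 2 + 39/409 = 2.10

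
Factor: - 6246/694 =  - 9 = -3^2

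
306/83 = 3+ 57/83= 3.69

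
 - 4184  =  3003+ - 7187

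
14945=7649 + 7296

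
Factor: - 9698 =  - 2^1 *13^1*373^1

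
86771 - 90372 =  - 3601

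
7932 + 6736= 14668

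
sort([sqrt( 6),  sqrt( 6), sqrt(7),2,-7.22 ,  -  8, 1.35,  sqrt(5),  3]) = [ -8, - 7.22,1.35, 2,sqrt( 5), sqrt( 6) , sqrt( 6), sqrt( 7), 3] 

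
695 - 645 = 50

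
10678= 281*38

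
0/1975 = 0=0.00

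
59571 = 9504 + 50067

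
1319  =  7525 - 6206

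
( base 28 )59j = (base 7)15135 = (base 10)4191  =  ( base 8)10137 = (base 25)6hg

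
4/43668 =1/10917 = 0.00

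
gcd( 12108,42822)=6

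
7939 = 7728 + 211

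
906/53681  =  906/53681 = 0.02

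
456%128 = 72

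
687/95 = 687/95 =7.23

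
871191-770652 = 100539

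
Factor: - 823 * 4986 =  - 2^1*3^2*277^1*823^1 = - 4103478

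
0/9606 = 0= 0.00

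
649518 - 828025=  - 178507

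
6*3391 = 20346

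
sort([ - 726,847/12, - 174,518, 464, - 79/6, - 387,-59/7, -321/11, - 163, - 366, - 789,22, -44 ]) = [ - 789 ,-726 , - 387, - 366, - 174, - 163, - 44 , - 321/11, - 79/6, - 59/7,22,847/12,464,518 ]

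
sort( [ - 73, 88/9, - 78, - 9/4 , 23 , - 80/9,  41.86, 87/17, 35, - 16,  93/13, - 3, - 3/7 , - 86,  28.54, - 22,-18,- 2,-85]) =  [ - 86, - 85, - 78, - 73, - 22, - 18,-16, - 80/9, - 3, - 9/4,  -  2, - 3/7 , 87/17, 93/13,  88/9, 23 , 28.54, 35,  41.86 ]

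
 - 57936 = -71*816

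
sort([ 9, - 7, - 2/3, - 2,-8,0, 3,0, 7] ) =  [  -  8, - 7, - 2, - 2/3,0,0,3, 7, 9 ]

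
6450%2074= 228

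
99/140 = 99/140 = 0.71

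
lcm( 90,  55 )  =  990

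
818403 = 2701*303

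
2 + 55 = 57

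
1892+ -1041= 851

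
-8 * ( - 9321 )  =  74568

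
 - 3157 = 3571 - 6728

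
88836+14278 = 103114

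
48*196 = 9408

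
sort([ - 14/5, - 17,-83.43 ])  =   [ - 83.43, - 17, - 14/5 ] 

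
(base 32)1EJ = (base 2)10111010011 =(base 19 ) 429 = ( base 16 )5D3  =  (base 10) 1491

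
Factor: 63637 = 7^1*9091^1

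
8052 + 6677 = 14729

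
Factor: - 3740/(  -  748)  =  5= 5^1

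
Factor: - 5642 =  -2^1*7^1 * 13^1*31^1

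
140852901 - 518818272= - 377965371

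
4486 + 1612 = 6098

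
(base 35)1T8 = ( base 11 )1764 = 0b100011001000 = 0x8C8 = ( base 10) 2248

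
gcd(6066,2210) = 2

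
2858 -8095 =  - 5237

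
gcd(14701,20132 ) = 1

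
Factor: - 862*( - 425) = 2^1*5^2 * 17^1*431^1=366350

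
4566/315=1522/105 = 14.50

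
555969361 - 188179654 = 367789707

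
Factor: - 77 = - 7^1 * 11^1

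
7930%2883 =2164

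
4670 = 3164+1506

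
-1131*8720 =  - 9862320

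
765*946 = 723690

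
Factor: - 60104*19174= - 1152434096 =- 2^4*11^1*683^1*9587^1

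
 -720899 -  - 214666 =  - 506233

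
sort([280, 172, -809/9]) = [ - 809/9,172,280 ] 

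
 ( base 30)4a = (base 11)109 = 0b10000010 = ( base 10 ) 130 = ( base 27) 4M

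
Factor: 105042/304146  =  287/831 = 3^(-1 )*7^1*41^1*277^( - 1 ) 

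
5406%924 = 786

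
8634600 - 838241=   7796359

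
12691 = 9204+3487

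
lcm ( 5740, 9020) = 63140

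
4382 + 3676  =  8058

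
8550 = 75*114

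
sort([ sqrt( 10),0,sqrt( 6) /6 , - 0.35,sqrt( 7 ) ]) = [ - 0.35, 0, sqrt(6 )/6,sqrt( 7),sqrt( 10 ) ] 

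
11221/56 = 200 + 3/8 = 200.38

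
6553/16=6553/16=   409.56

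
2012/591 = 3 + 239/591= 3.40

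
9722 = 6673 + 3049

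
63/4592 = 9/656   =  0.01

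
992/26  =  38+2/13 = 38.15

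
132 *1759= 232188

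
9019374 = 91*99114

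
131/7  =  18 + 5/7 =18.71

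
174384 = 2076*84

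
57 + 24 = 81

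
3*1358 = 4074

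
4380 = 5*876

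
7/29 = 7/29 = 0.24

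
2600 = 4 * 650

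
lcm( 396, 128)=12672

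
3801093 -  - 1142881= 4943974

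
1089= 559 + 530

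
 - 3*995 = - 2985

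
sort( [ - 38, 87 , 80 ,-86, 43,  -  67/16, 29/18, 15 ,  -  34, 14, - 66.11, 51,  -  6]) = [ - 86, -66.11, - 38  ,- 34, - 6, -67/16,29/18 , 14, 15,  43, 51, 80, 87 ] 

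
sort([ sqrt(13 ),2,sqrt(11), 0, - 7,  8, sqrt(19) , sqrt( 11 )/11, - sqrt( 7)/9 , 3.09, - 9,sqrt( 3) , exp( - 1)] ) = [-9, - 7, -sqrt( 7)/9,0 , sqrt( 11)/11,  exp(-1 ),sqrt(3 ), 2,3.09, sqrt( 11 ), sqrt (13 ),sqrt( 19),8]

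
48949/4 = 12237 +1/4 = 12237.25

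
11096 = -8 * (-1387 ) 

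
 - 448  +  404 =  - 44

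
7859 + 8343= 16202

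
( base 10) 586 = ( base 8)1112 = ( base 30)jg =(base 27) LJ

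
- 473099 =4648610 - 5121709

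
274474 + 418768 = 693242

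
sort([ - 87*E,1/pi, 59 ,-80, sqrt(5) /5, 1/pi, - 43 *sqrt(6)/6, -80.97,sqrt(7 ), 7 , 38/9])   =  [  -  87*E, - 80.97, - 80,  -  43*sqrt( 6) /6,1/pi, 1/pi,  sqrt(5) /5 , sqrt( 7), 38/9, 7, 59 ] 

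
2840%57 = 47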